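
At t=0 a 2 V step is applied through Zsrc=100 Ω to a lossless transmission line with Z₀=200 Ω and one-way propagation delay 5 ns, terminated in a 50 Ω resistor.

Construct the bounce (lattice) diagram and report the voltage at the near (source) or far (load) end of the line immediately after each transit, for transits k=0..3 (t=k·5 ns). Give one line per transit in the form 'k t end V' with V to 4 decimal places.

0 0 source 1.3333
1 5 load 0.5333
2 10 source 0.8000
3 15 load 0.6400

Γ_L=-0.600000, Γ_S=-0.333333; launch V₁=2·200/300=1.333333
k=0 src: V=1.3333
k=1 load: inc=1.333333, refl=1.333333·-0.600000=-0.8000; V=0.000000+1.333333+-0.800000=0.5333
k=2 src: inc=-0.800000, refl=-0.800000·-0.333333=0.2667; V=1.333333+-0.800000+0.266667=0.8000
k=3 load: inc=0.266667, refl=0.266667·-0.600000=-0.1600; V=0.533333+0.266667+-0.160000=0.6400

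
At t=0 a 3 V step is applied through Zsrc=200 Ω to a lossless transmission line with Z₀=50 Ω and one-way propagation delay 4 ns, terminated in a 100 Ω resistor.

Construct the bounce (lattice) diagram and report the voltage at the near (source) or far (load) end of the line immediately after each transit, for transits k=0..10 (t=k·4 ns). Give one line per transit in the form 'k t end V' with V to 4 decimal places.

Γ_L=0.333333, Γ_S=0.600000; launch V₁=3·50/250=0.600000
k=0 src: V=0.6000
k=1 load: inc=0.600000, refl=0.600000·0.333333=0.2000; V=0.000000+0.600000+0.200000=0.8000
k=2 src: inc=0.200000, refl=0.200000·0.600000=0.1200; V=0.600000+0.200000+0.120000=0.9200
k=3 load: inc=0.120000, refl=0.120000·0.333333=0.0400; V=0.800000+0.120000+0.040000=0.9600
k=4 src: inc=0.040000, refl=0.040000·0.600000=0.0240; V=0.920000+0.040000+0.024000=0.9840
k=5 load: inc=0.024000, refl=0.024000·0.333333=0.0080; V=0.960000+0.024000+0.008000=0.9920
k=6 src: inc=0.008000, refl=0.008000·0.600000=0.0048; V=0.984000+0.008000+0.004800=0.9968
k=7 load: inc=0.004800, refl=0.004800·0.333333=0.0016; V=0.992000+0.004800+0.001600=0.9984
k=8 src: inc=0.001600, refl=0.001600·0.600000=0.0010; V=0.996800+0.001600+0.000960=0.9994
k=9 load: inc=0.000960, refl=0.000960·0.333333=0.0003; V=0.998400+0.000960+0.000320=0.9997
k=10 src: inc=0.000320, refl=0.000320·0.600000=0.0002; V=0.999360+0.000320+0.000192=0.9999

0 0 source 0.6000
1 4 load 0.8000
2 8 source 0.9200
3 12 load 0.9600
4 16 source 0.9840
5 20 load 0.9920
6 24 source 0.9968
7 28 load 0.9984
8 32 source 0.9994
9 36 load 0.9997
10 40 source 0.9999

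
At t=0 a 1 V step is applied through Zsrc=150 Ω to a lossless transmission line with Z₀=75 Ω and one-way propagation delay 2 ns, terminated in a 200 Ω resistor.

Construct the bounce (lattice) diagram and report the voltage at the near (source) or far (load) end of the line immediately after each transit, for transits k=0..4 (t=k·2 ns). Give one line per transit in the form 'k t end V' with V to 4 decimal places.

0 0 source 0.3333
1 2 load 0.4848
2 4 source 0.5354
3 6 load 0.5583
4 8 source 0.5660

Γ_L=0.454545, Γ_S=0.333333; launch V₁=1·75/225=0.333333
k=0 src: V=0.3333
k=1 load: inc=0.333333, refl=0.333333·0.454545=0.1515; V=0.000000+0.333333+0.151515=0.4848
k=2 src: inc=0.151515, refl=0.151515·0.333333=0.0505; V=0.333333+0.151515+0.050505=0.5354
k=3 load: inc=0.050505, refl=0.050505·0.454545=0.0230; V=0.484848+0.050505+0.022957=0.5583
k=4 src: inc=0.022957, refl=0.022957·0.333333=0.0077; V=0.535354+0.022957+0.007652=0.5660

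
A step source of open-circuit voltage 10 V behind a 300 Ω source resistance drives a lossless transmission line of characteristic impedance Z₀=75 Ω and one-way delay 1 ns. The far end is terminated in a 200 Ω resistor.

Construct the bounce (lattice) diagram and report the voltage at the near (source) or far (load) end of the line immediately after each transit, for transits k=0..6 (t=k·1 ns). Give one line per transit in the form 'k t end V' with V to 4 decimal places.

0 0 source 2.0000
1 1 load 2.9091
2 2 source 3.4545
3 3 load 3.7025
4 4 source 3.8512
5 5 load 3.9189
6 6 source 3.9594

Γ_L=0.454545, Γ_S=0.600000; launch V₁=10·75/375=2.000000
k=0 src: V=2.0000
k=1 load: inc=2.000000, refl=2.000000·0.454545=0.9091; V=0.000000+2.000000+0.909091=2.9091
k=2 src: inc=0.909091, refl=0.909091·0.600000=0.5455; V=2.000000+0.909091+0.545455=3.4545
k=3 load: inc=0.545455, refl=0.545455·0.454545=0.2479; V=2.909091+0.545455+0.247934=3.7025
k=4 src: inc=0.247934, refl=0.247934·0.600000=0.1488; V=3.454545+0.247934+0.148760=3.8512
k=5 load: inc=0.148760, refl=0.148760·0.454545=0.0676; V=3.702479+0.148760+0.067618=3.9189
k=6 src: inc=0.067618, refl=0.067618·0.600000=0.0406; V=3.851240+0.067618+0.040571=3.9594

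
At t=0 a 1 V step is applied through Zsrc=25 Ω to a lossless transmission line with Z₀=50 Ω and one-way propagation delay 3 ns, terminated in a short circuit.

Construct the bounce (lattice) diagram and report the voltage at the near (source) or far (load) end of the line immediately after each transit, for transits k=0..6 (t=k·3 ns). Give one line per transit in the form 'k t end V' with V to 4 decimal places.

Γ_L=-1.000000, Γ_S=-0.333333; launch V₁=1·50/75=0.666667
k=0 src: V=0.6667
k=1 load: inc=0.666667, refl=0.666667·-1.000000=-0.6667; V=0.000000+0.666667+-0.666667=0.0000
k=2 src: inc=-0.666667, refl=-0.666667·-0.333333=0.2222; V=0.666667+-0.666667+0.222222=0.2222
k=3 load: inc=0.222222, refl=0.222222·-1.000000=-0.2222; V=0.000000+0.222222+-0.222222=0.0000
k=4 src: inc=-0.222222, refl=-0.222222·-0.333333=0.0741; V=0.222222+-0.222222+0.074074=0.0741
k=5 load: inc=0.074074, refl=0.074074·-1.000000=-0.0741; V=0.000000+0.074074+-0.074074=0.0000
k=6 src: inc=-0.074074, refl=-0.074074·-0.333333=0.0247; V=0.074074+-0.074074+0.024691=0.0247

0 0 source 0.6667
1 3 load 0.0000
2 6 source 0.2222
3 9 load 0.0000
4 12 source 0.0741
5 15 load 0.0000
6 18 source 0.0247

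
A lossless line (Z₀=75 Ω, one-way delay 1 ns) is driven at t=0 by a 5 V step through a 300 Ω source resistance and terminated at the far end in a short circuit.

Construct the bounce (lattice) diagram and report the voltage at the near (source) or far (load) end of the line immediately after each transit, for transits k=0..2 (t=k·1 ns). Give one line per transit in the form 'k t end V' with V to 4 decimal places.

Γ_L=-1.000000, Γ_S=0.600000; launch V₁=5·75/375=1.000000
k=0 src: V=1.0000
k=1 load: inc=1.000000, refl=1.000000·-1.000000=-1.0000; V=0.000000+1.000000+-1.000000=0.0000
k=2 src: inc=-1.000000, refl=-1.000000·0.600000=-0.6000; V=1.000000+-1.000000+-0.600000=-0.6000

0 0 source 1.0000
1 1 load 0.0000
2 2 source -0.6000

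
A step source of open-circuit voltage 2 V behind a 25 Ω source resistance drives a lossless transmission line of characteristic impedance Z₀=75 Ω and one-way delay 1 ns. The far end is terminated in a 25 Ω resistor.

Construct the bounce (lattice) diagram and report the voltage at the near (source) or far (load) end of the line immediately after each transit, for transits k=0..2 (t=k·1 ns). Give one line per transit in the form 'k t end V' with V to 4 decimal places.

Γ_L=-0.500000, Γ_S=-0.500000; launch V₁=2·75/100=1.500000
k=0 src: V=1.5000
k=1 load: inc=1.500000, refl=1.500000·-0.500000=-0.7500; V=0.000000+1.500000+-0.750000=0.7500
k=2 src: inc=-0.750000, refl=-0.750000·-0.500000=0.3750; V=1.500000+-0.750000+0.375000=1.1250

0 0 source 1.5000
1 1 load 0.7500
2 2 source 1.1250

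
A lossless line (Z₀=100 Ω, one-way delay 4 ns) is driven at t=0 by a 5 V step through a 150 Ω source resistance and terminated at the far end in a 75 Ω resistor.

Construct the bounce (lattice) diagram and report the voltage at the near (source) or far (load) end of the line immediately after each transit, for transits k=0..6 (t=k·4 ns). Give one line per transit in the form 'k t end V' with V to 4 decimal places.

Γ_L=-0.142857, Γ_S=0.200000; launch V₁=5·100/250=2.000000
k=0 src: V=2.0000
k=1 load: inc=2.000000, refl=2.000000·-0.142857=-0.2857; V=0.000000+2.000000+-0.285714=1.7143
k=2 src: inc=-0.285714, refl=-0.285714·0.200000=-0.0571; V=2.000000+-0.285714+-0.057143=1.6571
k=3 load: inc=-0.057143, refl=-0.057143·-0.142857=0.0082; V=1.714286+-0.057143+0.008163=1.6653
k=4 src: inc=0.008163, refl=0.008163·0.200000=0.0016; V=1.657143+0.008163+0.001633=1.6669
k=5 load: inc=0.001633, refl=0.001633·-0.142857=-0.0002; V=1.665306+0.001633+-0.000233=1.6667
k=6 src: inc=-0.000233, refl=-0.000233·0.200000=-0.0000; V=1.666939+-0.000233+-0.000047=1.6667

0 0 source 2.0000
1 4 load 1.7143
2 8 source 1.6571
3 12 load 1.6653
4 16 source 1.6669
5 20 load 1.6667
6 24 source 1.6667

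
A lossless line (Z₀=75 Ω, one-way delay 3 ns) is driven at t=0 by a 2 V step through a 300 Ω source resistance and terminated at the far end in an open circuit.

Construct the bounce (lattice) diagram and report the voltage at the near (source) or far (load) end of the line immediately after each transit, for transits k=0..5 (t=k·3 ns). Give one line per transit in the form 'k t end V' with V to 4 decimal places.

Γ_L=1.000000, Γ_S=0.600000; launch V₁=2·75/375=0.400000
k=0 src: V=0.4000
k=1 load: inc=0.400000, refl=0.400000·1.000000=0.4000; V=0.000000+0.400000+0.400000=0.8000
k=2 src: inc=0.400000, refl=0.400000·0.600000=0.2400; V=0.400000+0.400000+0.240000=1.0400
k=3 load: inc=0.240000, refl=0.240000·1.000000=0.2400; V=0.800000+0.240000+0.240000=1.2800
k=4 src: inc=0.240000, refl=0.240000·0.600000=0.1440; V=1.040000+0.240000+0.144000=1.4240
k=5 load: inc=0.144000, refl=0.144000·1.000000=0.1440; V=1.280000+0.144000+0.144000=1.5680

0 0 source 0.4000
1 3 load 0.8000
2 6 source 1.0400
3 9 load 1.2800
4 12 source 1.4240
5 15 load 1.5680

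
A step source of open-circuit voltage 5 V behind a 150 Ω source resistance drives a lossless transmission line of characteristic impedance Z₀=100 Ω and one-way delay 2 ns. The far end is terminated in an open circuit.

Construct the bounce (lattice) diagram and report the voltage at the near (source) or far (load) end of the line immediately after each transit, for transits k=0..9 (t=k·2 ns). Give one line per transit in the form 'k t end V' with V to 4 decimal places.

0 0 source 2.0000
1 2 load 4.0000
2 4 source 4.4000
3 6 load 4.8000
4 8 source 4.8800
5 10 load 4.9600
6 12 source 4.9760
7 14 load 4.9920
8 16 source 4.9952
9 18 load 4.9984

Γ_L=1.000000, Γ_S=0.200000; launch V₁=5·100/250=2.000000
k=0 src: V=2.0000
k=1 load: inc=2.000000, refl=2.000000·1.000000=2.0000; V=0.000000+2.000000+2.000000=4.0000
k=2 src: inc=2.000000, refl=2.000000·0.200000=0.4000; V=2.000000+2.000000+0.400000=4.4000
k=3 load: inc=0.400000, refl=0.400000·1.000000=0.4000; V=4.000000+0.400000+0.400000=4.8000
k=4 src: inc=0.400000, refl=0.400000·0.200000=0.0800; V=4.400000+0.400000+0.080000=4.8800
k=5 load: inc=0.080000, refl=0.080000·1.000000=0.0800; V=4.800000+0.080000+0.080000=4.9600
k=6 src: inc=0.080000, refl=0.080000·0.200000=0.0160; V=4.880000+0.080000+0.016000=4.9760
k=7 load: inc=0.016000, refl=0.016000·1.000000=0.0160; V=4.960000+0.016000+0.016000=4.9920
k=8 src: inc=0.016000, refl=0.016000·0.200000=0.0032; V=4.976000+0.016000+0.003200=4.9952
k=9 load: inc=0.003200, refl=0.003200·1.000000=0.0032; V=4.992000+0.003200+0.003200=4.9984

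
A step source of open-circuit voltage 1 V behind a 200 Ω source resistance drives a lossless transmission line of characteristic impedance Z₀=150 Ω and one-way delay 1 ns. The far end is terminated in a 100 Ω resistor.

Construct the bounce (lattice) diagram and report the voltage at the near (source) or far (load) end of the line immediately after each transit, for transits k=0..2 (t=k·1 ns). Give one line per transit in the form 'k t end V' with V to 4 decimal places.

0 0 source 0.4286
1 1 load 0.3429
2 2 source 0.3306

Γ_L=-0.200000, Γ_S=0.142857; launch V₁=1·150/350=0.428571
k=0 src: V=0.4286
k=1 load: inc=0.428571, refl=0.428571·-0.200000=-0.0857; V=0.000000+0.428571+-0.085714=0.3429
k=2 src: inc=-0.085714, refl=-0.085714·0.142857=-0.0122; V=0.428571+-0.085714+-0.012245=0.3306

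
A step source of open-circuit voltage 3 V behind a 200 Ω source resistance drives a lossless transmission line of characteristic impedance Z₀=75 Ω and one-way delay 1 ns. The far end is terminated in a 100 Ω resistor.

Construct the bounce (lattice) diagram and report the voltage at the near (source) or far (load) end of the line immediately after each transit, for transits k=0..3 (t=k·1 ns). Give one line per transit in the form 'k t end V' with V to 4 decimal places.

0 0 source 0.8182
1 1 load 0.9351
2 2 source 0.9882
3 3 load 0.9958

Γ_L=0.142857, Γ_S=0.454545; launch V₁=3·75/275=0.818182
k=0 src: V=0.8182
k=1 load: inc=0.818182, refl=0.818182·0.142857=0.1169; V=0.000000+0.818182+0.116883=0.9351
k=2 src: inc=0.116883, refl=0.116883·0.454545=0.0531; V=0.818182+0.116883+0.053129=0.9882
k=3 load: inc=0.053129, refl=0.053129·0.142857=0.0076; V=0.935065+0.053129+0.007590=0.9958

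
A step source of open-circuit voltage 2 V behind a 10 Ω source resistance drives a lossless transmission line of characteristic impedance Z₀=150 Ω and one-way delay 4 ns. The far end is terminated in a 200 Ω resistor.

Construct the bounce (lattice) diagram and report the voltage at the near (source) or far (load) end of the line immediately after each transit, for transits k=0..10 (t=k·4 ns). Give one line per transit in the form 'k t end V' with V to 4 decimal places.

0 0 source 1.8750
1 4 load 2.1429
2 8 source 1.9085
3 12 load 1.8750
4 16 source 1.9043
5 20 load 1.9085
6 24 source 1.9048
7 28 load 1.9043
8 32 source 1.9048
9 36 load 1.9048
10 40 source 1.9048

Γ_L=0.142857, Γ_S=-0.875000; launch V₁=2·150/160=1.875000
k=0 src: V=1.8750
k=1 load: inc=1.875000, refl=1.875000·0.142857=0.2679; V=0.000000+1.875000+0.267857=2.1429
k=2 src: inc=0.267857, refl=0.267857·-0.875000=-0.2344; V=1.875000+0.267857+-0.234375=1.9085
k=3 load: inc=-0.234375, refl=-0.234375·0.142857=-0.0335; V=2.142857+-0.234375+-0.033482=1.8750
k=4 src: inc=-0.033482, refl=-0.033482·-0.875000=0.0293; V=1.908482+-0.033482+0.029297=1.9043
k=5 load: inc=0.029297, refl=0.029297·0.142857=0.0042; V=1.875000+0.029297+0.004185=1.9085
k=6 src: inc=0.004185, refl=0.004185·-0.875000=-0.0037; V=1.904297+0.004185+-0.003662=1.9048
k=7 load: inc=-0.003662, refl=-0.003662·0.142857=-0.0005; V=1.908482+-0.003662+-0.000523=1.9043
k=8 src: inc=-0.000523, refl=-0.000523·-0.875000=0.0005; V=1.904820+-0.000523+0.000458=1.9048
k=9 load: inc=0.000458, refl=0.000458·0.142857=0.0001; V=1.904297+0.000458+0.000065=1.9048
k=10 src: inc=0.000065, refl=0.000065·-0.875000=-0.0001; V=1.904755+0.000065+-0.000057=1.9048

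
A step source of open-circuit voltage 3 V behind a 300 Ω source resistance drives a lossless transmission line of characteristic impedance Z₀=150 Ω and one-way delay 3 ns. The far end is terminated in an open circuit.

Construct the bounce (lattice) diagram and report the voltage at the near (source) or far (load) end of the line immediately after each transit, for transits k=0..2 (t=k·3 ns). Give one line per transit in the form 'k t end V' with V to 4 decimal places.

Γ_L=1.000000, Γ_S=0.333333; launch V₁=3·150/450=1.000000
k=0 src: V=1.0000
k=1 load: inc=1.000000, refl=1.000000·1.000000=1.0000; V=0.000000+1.000000+1.000000=2.0000
k=2 src: inc=1.000000, refl=1.000000·0.333333=0.3333; V=1.000000+1.000000+0.333333=2.3333

0 0 source 1.0000
1 3 load 2.0000
2 6 source 2.3333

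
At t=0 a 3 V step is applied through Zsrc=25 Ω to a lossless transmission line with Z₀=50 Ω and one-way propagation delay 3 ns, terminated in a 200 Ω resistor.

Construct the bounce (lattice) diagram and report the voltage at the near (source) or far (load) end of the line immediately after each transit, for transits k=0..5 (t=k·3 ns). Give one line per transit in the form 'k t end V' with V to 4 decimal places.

Γ_L=0.600000, Γ_S=-0.333333; launch V₁=3·50/75=2.000000
k=0 src: V=2.0000
k=1 load: inc=2.000000, refl=2.000000·0.600000=1.2000; V=0.000000+2.000000+1.200000=3.2000
k=2 src: inc=1.200000, refl=1.200000·-0.333333=-0.4000; V=2.000000+1.200000+-0.400000=2.8000
k=3 load: inc=-0.400000, refl=-0.400000·0.600000=-0.2400; V=3.200000+-0.400000+-0.240000=2.5600
k=4 src: inc=-0.240000, refl=-0.240000·-0.333333=0.0800; V=2.800000+-0.240000+0.080000=2.6400
k=5 load: inc=0.080000, refl=0.080000·0.600000=0.0480; V=2.560000+0.080000+0.048000=2.6880

0 0 source 2.0000
1 3 load 3.2000
2 6 source 2.8000
3 9 load 2.5600
4 12 source 2.6400
5 15 load 2.6880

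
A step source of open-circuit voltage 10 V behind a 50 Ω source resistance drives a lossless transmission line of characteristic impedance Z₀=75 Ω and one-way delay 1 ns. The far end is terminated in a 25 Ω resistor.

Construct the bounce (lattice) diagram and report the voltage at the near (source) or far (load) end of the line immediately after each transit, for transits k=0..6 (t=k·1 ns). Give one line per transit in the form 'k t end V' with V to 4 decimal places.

Γ_L=-0.500000, Γ_S=-0.200000; launch V₁=10·75/125=6.000000
k=0 src: V=6.0000
k=1 load: inc=6.000000, refl=6.000000·-0.500000=-3.0000; V=0.000000+6.000000+-3.000000=3.0000
k=2 src: inc=-3.000000, refl=-3.000000·-0.200000=0.6000; V=6.000000+-3.000000+0.600000=3.6000
k=3 load: inc=0.600000, refl=0.600000·-0.500000=-0.3000; V=3.000000+0.600000+-0.300000=3.3000
k=4 src: inc=-0.300000, refl=-0.300000·-0.200000=0.0600; V=3.600000+-0.300000+0.060000=3.3600
k=5 load: inc=0.060000, refl=0.060000·-0.500000=-0.0300; V=3.300000+0.060000+-0.030000=3.3300
k=6 src: inc=-0.030000, refl=-0.030000·-0.200000=0.0060; V=3.360000+-0.030000+0.006000=3.3360

0 0 source 6.0000
1 1 load 3.0000
2 2 source 3.6000
3 3 load 3.3000
4 4 source 3.3600
5 5 load 3.3300
6 6 source 3.3360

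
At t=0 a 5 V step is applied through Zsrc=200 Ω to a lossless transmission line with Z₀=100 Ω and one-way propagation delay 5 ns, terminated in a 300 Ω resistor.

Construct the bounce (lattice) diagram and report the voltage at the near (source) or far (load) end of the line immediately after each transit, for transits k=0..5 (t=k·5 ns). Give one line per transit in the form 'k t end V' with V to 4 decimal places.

0 0 source 1.6667
1 5 load 2.5000
2 10 source 2.7778
3 15 load 2.9167
4 20 source 2.9630
5 25 load 2.9861

Γ_L=0.500000, Γ_S=0.333333; launch V₁=5·100/300=1.666667
k=0 src: V=1.6667
k=1 load: inc=1.666667, refl=1.666667·0.500000=0.8333; V=0.000000+1.666667+0.833333=2.5000
k=2 src: inc=0.833333, refl=0.833333·0.333333=0.2778; V=1.666667+0.833333+0.277778=2.7778
k=3 load: inc=0.277778, refl=0.277778·0.500000=0.1389; V=2.500000+0.277778+0.138889=2.9167
k=4 src: inc=0.138889, refl=0.138889·0.333333=0.0463; V=2.777778+0.138889+0.046296=2.9630
k=5 load: inc=0.046296, refl=0.046296·0.500000=0.0231; V=2.916667+0.046296+0.023148=2.9861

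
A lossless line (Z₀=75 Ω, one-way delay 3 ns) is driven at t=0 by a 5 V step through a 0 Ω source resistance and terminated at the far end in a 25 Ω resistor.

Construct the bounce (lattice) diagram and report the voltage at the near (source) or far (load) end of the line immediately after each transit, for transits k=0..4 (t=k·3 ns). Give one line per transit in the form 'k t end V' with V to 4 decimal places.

Γ_L=-0.500000, Γ_S=-1.000000; launch V₁=5·75/75=5.000000
k=0 src: V=5.0000
k=1 load: inc=5.000000, refl=5.000000·-0.500000=-2.5000; V=0.000000+5.000000+-2.500000=2.5000
k=2 src: inc=-2.500000, refl=-2.500000·-1.000000=2.5000; V=5.000000+-2.500000+2.500000=5.0000
k=3 load: inc=2.500000, refl=2.500000·-0.500000=-1.2500; V=2.500000+2.500000+-1.250000=3.7500
k=4 src: inc=-1.250000, refl=-1.250000·-1.000000=1.2500; V=5.000000+-1.250000+1.250000=5.0000

0 0 source 5.0000
1 3 load 2.5000
2 6 source 5.0000
3 9 load 3.7500
4 12 source 5.0000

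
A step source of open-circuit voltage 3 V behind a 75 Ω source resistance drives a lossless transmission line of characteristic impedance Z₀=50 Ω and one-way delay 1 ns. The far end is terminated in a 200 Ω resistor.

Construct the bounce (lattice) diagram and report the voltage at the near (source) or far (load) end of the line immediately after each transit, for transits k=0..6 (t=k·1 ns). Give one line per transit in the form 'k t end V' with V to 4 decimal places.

Γ_L=0.600000, Γ_S=0.200000; launch V₁=3·50/125=1.200000
k=0 src: V=1.2000
k=1 load: inc=1.200000, refl=1.200000·0.600000=0.7200; V=0.000000+1.200000+0.720000=1.9200
k=2 src: inc=0.720000, refl=0.720000·0.200000=0.1440; V=1.200000+0.720000+0.144000=2.0640
k=3 load: inc=0.144000, refl=0.144000·0.600000=0.0864; V=1.920000+0.144000+0.086400=2.1504
k=4 src: inc=0.086400, refl=0.086400·0.200000=0.0173; V=2.064000+0.086400+0.017280=2.1677
k=5 load: inc=0.017280, refl=0.017280·0.600000=0.0104; V=2.150400+0.017280+0.010368=2.1780
k=6 src: inc=0.010368, refl=0.010368·0.200000=0.0021; V=2.167680+0.010368+0.002074=2.1801

0 0 source 1.2000
1 1 load 1.9200
2 2 source 2.0640
3 3 load 2.1504
4 4 source 2.1677
5 5 load 2.1780
6 6 source 2.1801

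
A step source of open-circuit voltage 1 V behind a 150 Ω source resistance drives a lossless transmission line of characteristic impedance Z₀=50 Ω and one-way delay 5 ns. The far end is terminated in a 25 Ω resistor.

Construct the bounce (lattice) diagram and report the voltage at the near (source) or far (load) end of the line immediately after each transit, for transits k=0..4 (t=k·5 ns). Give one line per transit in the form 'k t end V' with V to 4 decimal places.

0 0 source 0.2500
1 5 load 0.1667
2 10 source 0.1250
3 15 load 0.1389
4 20 source 0.1458

Γ_L=-0.333333, Γ_S=0.500000; launch V₁=1·50/200=0.250000
k=0 src: V=0.2500
k=1 load: inc=0.250000, refl=0.250000·-0.333333=-0.0833; V=0.000000+0.250000+-0.083333=0.1667
k=2 src: inc=-0.083333, refl=-0.083333·0.500000=-0.0417; V=0.250000+-0.083333+-0.041667=0.1250
k=3 load: inc=-0.041667, refl=-0.041667·-0.333333=0.0139; V=0.166667+-0.041667+0.013889=0.1389
k=4 src: inc=0.013889, refl=0.013889·0.500000=0.0069; V=0.125000+0.013889+0.006944=0.1458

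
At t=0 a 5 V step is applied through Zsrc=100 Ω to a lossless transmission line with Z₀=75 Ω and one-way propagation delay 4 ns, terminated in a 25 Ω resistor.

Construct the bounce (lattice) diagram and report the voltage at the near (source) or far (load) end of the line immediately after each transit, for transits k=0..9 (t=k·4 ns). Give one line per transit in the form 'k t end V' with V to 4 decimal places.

0 0 source 2.1429
1 4 load 1.0714
2 8 source 0.9184
3 12 load 0.9949
4 16 source 1.0058
5 20 load 1.0004
6 24 source 0.9996
7 28 load 1.0000
8 32 source 1.0000
9 36 load 1.0000

Γ_L=-0.500000, Γ_S=0.142857; launch V₁=5·75/175=2.142857
k=0 src: V=2.1429
k=1 load: inc=2.142857, refl=2.142857·-0.500000=-1.0714; V=0.000000+2.142857+-1.071429=1.0714
k=2 src: inc=-1.071429, refl=-1.071429·0.142857=-0.1531; V=2.142857+-1.071429+-0.153061=0.9184
k=3 load: inc=-0.153061, refl=-0.153061·-0.500000=0.0765; V=1.071429+-0.153061+0.076531=0.9949
k=4 src: inc=0.076531, refl=0.076531·0.142857=0.0109; V=0.918367+0.076531+0.010933=1.0058
k=5 load: inc=0.010933, refl=0.010933·-0.500000=-0.0055; V=0.994898+0.010933+-0.005466=1.0004
k=6 src: inc=-0.005466, refl=-0.005466·0.142857=-0.0008; V=1.005831+-0.005466+-0.000781=0.9996
k=7 load: inc=-0.000781, refl=-0.000781·-0.500000=0.0004; V=1.000364+-0.000781+0.000390=1.0000
k=8 src: inc=0.000390, refl=0.000390·0.142857=0.0001; V=0.999584+0.000390+0.000056=1.0000
k=9 load: inc=0.000056, refl=0.000056·-0.500000=-0.0000; V=0.999974+0.000056+-0.000028=1.0000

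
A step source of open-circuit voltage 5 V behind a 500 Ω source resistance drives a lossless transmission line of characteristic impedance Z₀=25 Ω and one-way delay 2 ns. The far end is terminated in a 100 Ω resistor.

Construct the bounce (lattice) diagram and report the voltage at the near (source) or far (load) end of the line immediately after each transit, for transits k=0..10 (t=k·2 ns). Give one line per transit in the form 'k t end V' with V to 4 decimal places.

Γ_L=0.600000, Γ_S=0.904762; launch V₁=5·25/525=0.238095
k=0 src: V=0.2381
k=1 load: inc=0.238095, refl=0.238095·0.600000=0.1429; V=0.000000+0.238095+0.142857=0.3810
k=2 src: inc=0.142857, refl=0.142857·0.904762=0.1293; V=0.238095+0.142857+0.129252=0.5102
k=3 load: inc=0.129252, refl=0.129252·0.600000=0.0776; V=0.380952+0.129252+0.077551=0.5878
k=4 src: inc=0.077551, refl=0.077551·0.904762=0.0702; V=0.510204+0.077551+0.070165=0.6579
k=5 load: inc=0.070165, refl=0.070165·0.600000=0.0421; V=0.587755+0.070165+0.042099=0.7000
k=6 src: inc=0.042099, refl=0.042099·0.904762=0.0381; V=0.657920+0.042099+0.038090=0.7381
k=7 load: inc=0.038090, refl=0.038090·0.600000=0.0229; V=0.700019+0.038090+0.022854=0.7610
k=8 src: inc=0.022854, refl=0.022854·0.904762=0.0207; V=0.738109+0.022854+0.020677=0.7816
k=9 load: inc=0.020677, refl=0.020677·0.600000=0.0124; V=0.760963+0.020677+0.012406=0.7940
k=10 src: inc=0.012406, refl=0.012406·0.904762=0.0112; V=0.781640+0.012406+0.011225=0.8053

0 0 source 0.2381
1 2 load 0.3810
2 4 source 0.5102
3 6 load 0.5878
4 8 source 0.6579
5 10 load 0.7000
6 12 source 0.7381
7 14 load 0.7610
8 16 source 0.7816
9 18 load 0.7940
10 20 source 0.8053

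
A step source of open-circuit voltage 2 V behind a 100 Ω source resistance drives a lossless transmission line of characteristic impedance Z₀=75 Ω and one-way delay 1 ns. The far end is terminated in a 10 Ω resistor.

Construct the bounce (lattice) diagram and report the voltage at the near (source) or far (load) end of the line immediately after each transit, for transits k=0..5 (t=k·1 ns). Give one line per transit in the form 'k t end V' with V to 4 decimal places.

Γ_L=-0.764706, Γ_S=0.142857; launch V₁=2·75/175=0.857143
k=0 src: V=0.8571
k=1 load: inc=0.857143, refl=0.857143·-0.764706=-0.6555; V=0.000000+0.857143+-0.655462=0.2017
k=2 src: inc=-0.655462, refl=-0.655462·0.142857=-0.0936; V=0.857143+-0.655462+-0.093637=0.1080
k=3 load: inc=-0.093637, refl=-0.093637·-0.764706=0.0716; V=0.201681+-0.093637+0.071605=0.1796
k=4 src: inc=0.071605, refl=0.071605·0.142857=0.0102; V=0.108043+0.071605+0.010229=0.1899
k=5 load: inc=0.010229, refl=0.010229·-0.764706=-0.0078; V=0.179648+0.010229+-0.007822=0.1821

0 0 source 0.8571
1 1 load 0.2017
2 2 source 0.1080
3 3 load 0.1796
4 4 source 0.1899
5 5 load 0.1821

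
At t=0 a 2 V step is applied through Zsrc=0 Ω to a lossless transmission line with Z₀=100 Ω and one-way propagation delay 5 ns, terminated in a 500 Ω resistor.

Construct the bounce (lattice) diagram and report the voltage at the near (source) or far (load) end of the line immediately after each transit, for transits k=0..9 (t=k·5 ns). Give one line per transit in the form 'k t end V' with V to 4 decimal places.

0 0 source 2.0000
1 5 load 3.3333
2 10 source 2.0000
3 15 load 1.1111
4 20 source 2.0000
5 25 load 2.5926
6 30 source 2.0000
7 35 load 1.6049
8 40 source 2.0000
9 45 load 2.2634

Γ_L=0.666667, Γ_S=-1.000000; launch V₁=2·100/100=2.000000
k=0 src: V=2.0000
k=1 load: inc=2.000000, refl=2.000000·0.666667=1.3333; V=0.000000+2.000000+1.333333=3.3333
k=2 src: inc=1.333333, refl=1.333333·-1.000000=-1.3333; V=2.000000+1.333333+-1.333333=2.0000
k=3 load: inc=-1.333333, refl=-1.333333·0.666667=-0.8889; V=3.333333+-1.333333+-0.888889=1.1111
k=4 src: inc=-0.888889, refl=-0.888889·-1.000000=0.8889; V=2.000000+-0.888889+0.888889=2.0000
k=5 load: inc=0.888889, refl=0.888889·0.666667=0.5926; V=1.111111+0.888889+0.592593=2.5926
k=6 src: inc=0.592593, refl=0.592593·-1.000000=-0.5926; V=2.000000+0.592593+-0.592593=2.0000
k=7 load: inc=-0.592593, refl=-0.592593·0.666667=-0.3951; V=2.592593+-0.592593+-0.395062=1.6049
k=8 src: inc=-0.395062, refl=-0.395062·-1.000000=0.3951; V=2.000000+-0.395062+0.395062=2.0000
k=9 load: inc=0.395062, refl=0.395062·0.666667=0.2634; V=1.604938+0.395062+0.263374=2.2634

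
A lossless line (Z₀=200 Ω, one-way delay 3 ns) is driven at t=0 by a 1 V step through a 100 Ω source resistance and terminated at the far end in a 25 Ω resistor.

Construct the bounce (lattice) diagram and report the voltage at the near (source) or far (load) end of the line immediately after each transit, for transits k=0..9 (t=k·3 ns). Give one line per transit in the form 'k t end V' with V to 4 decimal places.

0 0 source 0.6667
1 3 load 0.1481
2 6 source 0.3210
3 9 load 0.1866
4 12 source 0.2314
5 15 load 0.1965
6 18 source 0.2081
7 21 load 0.1991
8 24 source 0.2021
9 27 load 0.1998

Γ_L=-0.777778, Γ_S=-0.333333; launch V₁=1·200/300=0.666667
k=0 src: V=0.6667
k=1 load: inc=0.666667, refl=0.666667·-0.777778=-0.5185; V=0.000000+0.666667+-0.518519=0.1481
k=2 src: inc=-0.518519, refl=-0.518519·-0.333333=0.1728; V=0.666667+-0.518519+0.172840=0.3210
k=3 load: inc=0.172840, refl=0.172840·-0.777778=-0.1344; V=0.148148+0.172840+-0.134431=0.1866
k=4 src: inc=-0.134431, refl=-0.134431·-0.333333=0.0448; V=0.320988+-0.134431+0.044810=0.2314
k=5 load: inc=0.044810, refl=0.044810·-0.777778=-0.0349; V=0.186557+0.044810+-0.034852=0.1965
k=6 src: inc=-0.034852, refl=-0.034852·-0.333333=0.0116; V=0.231367+-0.034852+0.011617=0.2081
k=7 load: inc=0.011617, refl=0.011617·-0.777778=-0.0090; V=0.196515+0.011617+-0.009036=0.1991
k=8 src: inc=-0.009036, refl=-0.009036·-0.333333=0.0030; V=0.208132+-0.009036+0.003012=0.2021
k=9 load: inc=0.003012, refl=0.003012·-0.777778=-0.0023; V=0.199096+0.003012+-0.002343=0.1998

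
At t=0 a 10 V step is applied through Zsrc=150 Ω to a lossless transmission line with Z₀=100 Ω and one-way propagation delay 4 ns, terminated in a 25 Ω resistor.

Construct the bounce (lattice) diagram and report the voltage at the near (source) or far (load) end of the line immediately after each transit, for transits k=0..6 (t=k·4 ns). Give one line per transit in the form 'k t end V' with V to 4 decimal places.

0 0 source 4.0000
1 4 load 1.6000
2 8 source 1.1200
3 12 load 1.4080
4 16 source 1.4656
5 20 load 1.4310
6 24 source 1.4241

Γ_L=-0.600000, Γ_S=0.200000; launch V₁=10·100/250=4.000000
k=0 src: V=4.0000
k=1 load: inc=4.000000, refl=4.000000·-0.600000=-2.4000; V=0.000000+4.000000+-2.400000=1.6000
k=2 src: inc=-2.400000, refl=-2.400000·0.200000=-0.4800; V=4.000000+-2.400000+-0.480000=1.1200
k=3 load: inc=-0.480000, refl=-0.480000·-0.600000=0.2880; V=1.600000+-0.480000+0.288000=1.4080
k=4 src: inc=0.288000, refl=0.288000·0.200000=0.0576; V=1.120000+0.288000+0.057600=1.4656
k=5 load: inc=0.057600, refl=0.057600·-0.600000=-0.0346; V=1.408000+0.057600+-0.034560=1.4310
k=6 src: inc=-0.034560, refl=-0.034560·0.200000=-0.0069; V=1.465600+-0.034560+-0.006912=1.4241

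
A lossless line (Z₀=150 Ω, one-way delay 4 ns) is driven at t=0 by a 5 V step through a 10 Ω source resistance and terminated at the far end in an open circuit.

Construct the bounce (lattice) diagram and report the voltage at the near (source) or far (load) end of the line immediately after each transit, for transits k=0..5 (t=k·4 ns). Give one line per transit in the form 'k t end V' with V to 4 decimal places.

Γ_L=1.000000, Γ_S=-0.875000; launch V₁=5·150/160=4.687500
k=0 src: V=4.6875
k=1 load: inc=4.687500, refl=4.687500·1.000000=4.6875; V=0.000000+4.687500+4.687500=9.3750
k=2 src: inc=4.687500, refl=4.687500·-0.875000=-4.1016; V=4.687500+4.687500+-4.101562=5.2734
k=3 load: inc=-4.101562, refl=-4.101562·1.000000=-4.1016; V=9.375000+-4.101562+-4.101562=1.1719
k=4 src: inc=-4.101562, refl=-4.101562·-0.875000=3.5889; V=5.273438+-4.101562+3.588867=4.7607
k=5 load: inc=3.588867, refl=3.588867·1.000000=3.5889; V=1.171875+3.588867+3.588867=8.3496

0 0 source 4.6875
1 4 load 9.3750
2 8 source 5.2734
3 12 load 1.1719
4 16 source 4.7607
5 20 load 8.3496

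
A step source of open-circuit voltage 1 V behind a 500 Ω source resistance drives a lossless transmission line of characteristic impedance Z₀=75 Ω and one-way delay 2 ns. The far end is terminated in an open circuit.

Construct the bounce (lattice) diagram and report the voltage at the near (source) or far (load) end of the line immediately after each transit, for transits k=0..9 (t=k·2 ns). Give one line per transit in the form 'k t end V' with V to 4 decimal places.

0 0 source 0.1304
1 2 load 0.2609
2 4 source 0.3573
3 6 load 0.4537
4 8 source 0.5249
5 10 load 0.5962
6 12 source 0.6489
7 14 load 0.7015
8 16 source 0.7405
9 18 load 0.7794

Γ_L=1.000000, Γ_S=0.739130; launch V₁=1·75/575=0.130435
k=0 src: V=0.1304
k=1 load: inc=0.130435, refl=0.130435·1.000000=0.1304; V=0.000000+0.130435+0.130435=0.2609
k=2 src: inc=0.130435, refl=0.130435·0.739130=0.0964; V=0.130435+0.130435+0.096408=0.3573
k=3 load: inc=0.096408, refl=0.096408·1.000000=0.0964; V=0.260870+0.096408+0.096408=0.4537
k=4 src: inc=0.096408, refl=0.096408·0.739130=0.0713; V=0.357278+0.096408+0.071258=0.5249
k=5 load: inc=0.071258, refl=0.071258·1.000000=0.0713; V=0.453686+0.071258+0.071258=0.5962
k=6 src: inc=0.071258, refl=0.071258·0.739130=0.0527; V=0.524945+0.071258+0.052669=0.6489
k=7 load: inc=0.052669, refl=0.052669·1.000000=0.0527; V=0.596203+0.052669+0.052669=0.7015
k=8 src: inc=0.052669, refl=0.052669·0.739130=0.0389; V=0.648872+0.052669+0.038929=0.7405
k=9 load: inc=0.038929, refl=0.038929·1.000000=0.0389; V=0.701541+0.038929+0.038929=0.7794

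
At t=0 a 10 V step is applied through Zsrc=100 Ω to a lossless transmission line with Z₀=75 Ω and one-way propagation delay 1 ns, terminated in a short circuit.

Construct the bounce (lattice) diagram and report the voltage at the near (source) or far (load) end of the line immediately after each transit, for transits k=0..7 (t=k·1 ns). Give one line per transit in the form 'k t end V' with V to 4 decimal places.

Γ_L=-1.000000, Γ_S=0.142857; launch V₁=10·75/175=4.285714
k=0 src: V=4.2857
k=1 load: inc=4.285714, refl=4.285714·-1.000000=-4.2857; V=0.000000+4.285714+-4.285714=0.0000
k=2 src: inc=-4.285714, refl=-4.285714·0.142857=-0.6122; V=4.285714+-4.285714+-0.612245=-0.6122
k=3 load: inc=-0.612245, refl=-0.612245·-1.000000=0.6122; V=0.000000+-0.612245+0.612245=0.0000
k=4 src: inc=0.612245, refl=0.612245·0.142857=0.0875; V=-0.612245+0.612245+0.087464=0.0875
k=5 load: inc=0.087464, refl=0.087464·-1.000000=-0.0875; V=0.000000+0.087464+-0.087464=0.0000
k=6 src: inc=-0.087464, refl=-0.087464·0.142857=-0.0125; V=0.087464+-0.087464+-0.012495=-0.0125
k=7 load: inc=-0.012495, refl=-0.012495·-1.000000=0.0125; V=0.000000+-0.012495+0.012495=0.0000

0 0 source 4.2857
1 1 load 0.0000
2 2 source -0.6122
3 3 load 0.0000
4 4 source 0.0875
5 5 load 0.0000
6 6 source -0.0125
7 7 load 0.0000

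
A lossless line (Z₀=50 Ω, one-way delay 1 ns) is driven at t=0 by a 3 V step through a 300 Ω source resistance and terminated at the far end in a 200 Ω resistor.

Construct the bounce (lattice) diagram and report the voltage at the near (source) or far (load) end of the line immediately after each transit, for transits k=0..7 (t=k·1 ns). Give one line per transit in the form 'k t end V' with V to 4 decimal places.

0 0 source 0.4286
1 1 load 0.6857
2 2 source 0.8694
3 3 load 0.9796
4 4 source 1.0583
5 5 load 1.1055
6 6 source 1.1393
7 7 load 1.1595

Γ_L=0.600000, Γ_S=0.714286; launch V₁=3·50/350=0.428571
k=0 src: V=0.4286
k=1 load: inc=0.428571, refl=0.428571·0.600000=0.2571; V=0.000000+0.428571+0.257143=0.6857
k=2 src: inc=0.257143, refl=0.257143·0.714286=0.1837; V=0.428571+0.257143+0.183673=0.8694
k=3 load: inc=0.183673, refl=0.183673·0.600000=0.1102; V=0.685714+0.183673+0.110204=0.9796
k=4 src: inc=0.110204, refl=0.110204·0.714286=0.0787; V=0.869388+0.110204+0.078717=1.0583
k=5 load: inc=0.078717, refl=0.078717·0.600000=0.0472; V=0.979592+0.078717+0.047230=1.1055
k=6 src: inc=0.047230, refl=0.047230·0.714286=0.0337; V=1.058309+0.047230+0.033736=1.1393
k=7 load: inc=0.033736, refl=0.033736·0.600000=0.0202; V=1.105539+0.033736+0.020242=1.1595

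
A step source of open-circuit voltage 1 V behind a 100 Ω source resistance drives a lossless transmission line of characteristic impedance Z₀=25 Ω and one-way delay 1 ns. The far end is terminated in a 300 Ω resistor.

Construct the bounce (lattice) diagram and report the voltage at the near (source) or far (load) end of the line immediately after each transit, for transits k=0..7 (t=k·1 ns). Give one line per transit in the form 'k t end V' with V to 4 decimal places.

0 0 source 0.2000
1 1 load 0.3692
2 2 source 0.4708
3 3 load 0.5567
4 4 source 0.6082
5 5 load 0.6519
6 6 source 0.6780
7 7 load 0.7002

Γ_L=0.846154, Γ_S=0.600000; launch V₁=1·25/125=0.200000
k=0 src: V=0.2000
k=1 load: inc=0.200000, refl=0.200000·0.846154=0.1692; V=0.000000+0.200000+0.169231=0.3692
k=2 src: inc=0.169231, refl=0.169231·0.600000=0.1015; V=0.200000+0.169231+0.101538=0.4708
k=3 load: inc=0.101538, refl=0.101538·0.846154=0.0859; V=0.369231+0.101538+0.085917=0.5567
k=4 src: inc=0.085917, refl=0.085917·0.600000=0.0516; V=0.470769+0.085917+0.051550=0.6082
k=5 load: inc=0.051550, refl=0.051550·0.846154=0.0436; V=0.556686+0.051550+0.043619=0.6519
k=6 src: inc=0.043619, refl=0.043619·0.600000=0.0262; V=0.608237+0.043619+0.026172=0.6780
k=7 load: inc=0.026172, refl=0.026172·0.846154=0.0221; V=0.651856+0.026172+0.022145=0.7002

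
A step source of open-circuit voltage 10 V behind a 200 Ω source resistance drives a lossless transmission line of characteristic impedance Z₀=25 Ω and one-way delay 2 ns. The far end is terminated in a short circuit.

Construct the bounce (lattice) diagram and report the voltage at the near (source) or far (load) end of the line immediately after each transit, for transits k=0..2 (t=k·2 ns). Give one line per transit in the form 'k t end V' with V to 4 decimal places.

0 0 source 1.1111
1 2 load 0.0000
2 4 source -0.8642

Γ_L=-1.000000, Γ_S=0.777778; launch V₁=10·25/225=1.111111
k=0 src: V=1.1111
k=1 load: inc=1.111111, refl=1.111111·-1.000000=-1.1111; V=0.000000+1.111111+-1.111111=0.0000
k=2 src: inc=-1.111111, refl=-1.111111·0.777778=-0.8642; V=1.111111+-1.111111+-0.864198=-0.8642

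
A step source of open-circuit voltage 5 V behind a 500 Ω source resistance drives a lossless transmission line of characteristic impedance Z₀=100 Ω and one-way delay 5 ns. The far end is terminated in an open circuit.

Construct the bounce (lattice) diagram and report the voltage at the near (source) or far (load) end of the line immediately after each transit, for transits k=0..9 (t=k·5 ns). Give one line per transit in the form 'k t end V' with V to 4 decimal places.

Γ_L=1.000000, Γ_S=0.666667; launch V₁=5·100/600=0.833333
k=0 src: V=0.8333
k=1 load: inc=0.833333, refl=0.833333·1.000000=0.8333; V=0.000000+0.833333+0.833333=1.6667
k=2 src: inc=0.833333, refl=0.833333·0.666667=0.5556; V=0.833333+0.833333+0.555556=2.2222
k=3 load: inc=0.555556, refl=0.555556·1.000000=0.5556; V=1.666667+0.555556+0.555556=2.7778
k=4 src: inc=0.555556, refl=0.555556·0.666667=0.3704; V=2.222222+0.555556+0.370370=3.1481
k=5 load: inc=0.370370, refl=0.370370·1.000000=0.3704; V=2.777778+0.370370+0.370370=3.5185
k=6 src: inc=0.370370, refl=0.370370·0.666667=0.2469; V=3.148148+0.370370+0.246914=3.7654
k=7 load: inc=0.246914, refl=0.246914·1.000000=0.2469; V=3.518519+0.246914+0.246914=4.0123
k=8 src: inc=0.246914, refl=0.246914·0.666667=0.1646; V=3.765432+0.246914+0.164609=4.1770
k=9 load: inc=0.164609, refl=0.164609·1.000000=0.1646; V=4.012346+0.164609+0.164609=4.3416

0 0 source 0.8333
1 5 load 1.6667
2 10 source 2.2222
3 15 load 2.7778
4 20 source 3.1481
5 25 load 3.5185
6 30 source 3.7654
7 35 load 4.0123
8 40 source 4.1770
9 45 load 4.3416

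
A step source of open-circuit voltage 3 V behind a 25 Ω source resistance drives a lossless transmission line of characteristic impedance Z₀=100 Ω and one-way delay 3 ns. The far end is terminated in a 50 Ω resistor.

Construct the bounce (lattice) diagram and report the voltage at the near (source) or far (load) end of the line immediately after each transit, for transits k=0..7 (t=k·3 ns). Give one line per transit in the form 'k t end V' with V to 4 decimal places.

Γ_L=-0.333333, Γ_S=-0.600000; launch V₁=3·100/125=2.400000
k=0 src: V=2.4000
k=1 load: inc=2.400000, refl=2.400000·-0.333333=-0.8000; V=0.000000+2.400000+-0.800000=1.6000
k=2 src: inc=-0.800000, refl=-0.800000·-0.600000=0.4800; V=2.400000+-0.800000+0.480000=2.0800
k=3 load: inc=0.480000, refl=0.480000·-0.333333=-0.1600; V=1.600000+0.480000+-0.160000=1.9200
k=4 src: inc=-0.160000, refl=-0.160000·-0.600000=0.0960; V=2.080000+-0.160000+0.096000=2.0160
k=5 load: inc=0.096000, refl=0.096000·-0.333333=-0.0320; V=1.920000+0.096000+-0.032000=1.9840
k=6 src: inc=-0.032000, refl=-0.032000·-0.600000=0.0192; V=2.016000+-0.032000+0.019200=2.0032
k=7 load: inc=0.019200, refl=0.019200·-0.333333=-0.0064; V=1.984000+0.019200+-0.006400=1.9968

0 0 source 2.4000
1 3 load 1.6000
2 6 source 2.0800
3 9 load 1.9200
4 12 source 2.0160
5 15 load 1.9840
6 18 source 2.0032
7 21 load 1.9968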